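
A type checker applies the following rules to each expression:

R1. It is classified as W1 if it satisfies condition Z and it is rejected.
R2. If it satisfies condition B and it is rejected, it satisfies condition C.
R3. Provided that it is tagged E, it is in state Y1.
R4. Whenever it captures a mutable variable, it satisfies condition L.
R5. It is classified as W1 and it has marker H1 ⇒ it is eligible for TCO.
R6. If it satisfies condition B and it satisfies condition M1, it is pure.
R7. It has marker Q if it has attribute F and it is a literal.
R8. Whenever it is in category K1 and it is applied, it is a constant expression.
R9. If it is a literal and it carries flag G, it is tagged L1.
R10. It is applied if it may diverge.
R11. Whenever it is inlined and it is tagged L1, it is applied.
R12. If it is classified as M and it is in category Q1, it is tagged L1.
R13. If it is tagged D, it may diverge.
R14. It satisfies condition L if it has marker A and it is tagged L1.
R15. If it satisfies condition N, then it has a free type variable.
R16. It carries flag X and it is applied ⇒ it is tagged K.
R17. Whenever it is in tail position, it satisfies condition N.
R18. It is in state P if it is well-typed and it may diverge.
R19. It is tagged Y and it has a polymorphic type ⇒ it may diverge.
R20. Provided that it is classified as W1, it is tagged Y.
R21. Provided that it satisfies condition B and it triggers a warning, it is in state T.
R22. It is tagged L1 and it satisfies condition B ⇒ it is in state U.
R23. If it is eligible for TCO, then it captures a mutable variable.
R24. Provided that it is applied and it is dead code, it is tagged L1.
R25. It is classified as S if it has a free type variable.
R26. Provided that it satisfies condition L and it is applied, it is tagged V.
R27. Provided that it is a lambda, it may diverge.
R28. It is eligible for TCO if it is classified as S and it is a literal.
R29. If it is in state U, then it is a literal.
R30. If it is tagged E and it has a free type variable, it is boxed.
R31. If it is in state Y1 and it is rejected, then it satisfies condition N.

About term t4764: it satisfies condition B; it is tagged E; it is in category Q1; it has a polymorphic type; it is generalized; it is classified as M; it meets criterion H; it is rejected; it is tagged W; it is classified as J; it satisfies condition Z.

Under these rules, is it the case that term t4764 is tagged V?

Yes

By R1 (it satisfies condition Z, it is rejected): it is classified as W1.
By R3 (it is tagged E): it is in state Y1.
By R12 (it is classified as M, it is in category Q1): it is tagged L1.
By R20 (it is classified as W1): it is tagged Y.
By R22 (it is tagged L1, it satisfies condition B): it is in state U.
By R29 (it is in state U): it is a literal.
By R31 (it is in state Y1, it is rejected): it satisfies condition N.
By R15 (it satisfies condition N): it has a free type variable.
By R19 (it is tagged Y, it has a polymorphic type): it may diverge.
By R25 (it has a free type variable): it is classified as S.
By R28 (it is classified as S, it is a literal): it is eligible for TCO.
By R10 (it may diverge): it is applied.
By R23 (it is eligible for TCO): it captures a mutable variable.
By R4 (it captures a mutable variable): it satisfies condition L.
By R26 (it satisfies condition L, it is applied): it is tagged V.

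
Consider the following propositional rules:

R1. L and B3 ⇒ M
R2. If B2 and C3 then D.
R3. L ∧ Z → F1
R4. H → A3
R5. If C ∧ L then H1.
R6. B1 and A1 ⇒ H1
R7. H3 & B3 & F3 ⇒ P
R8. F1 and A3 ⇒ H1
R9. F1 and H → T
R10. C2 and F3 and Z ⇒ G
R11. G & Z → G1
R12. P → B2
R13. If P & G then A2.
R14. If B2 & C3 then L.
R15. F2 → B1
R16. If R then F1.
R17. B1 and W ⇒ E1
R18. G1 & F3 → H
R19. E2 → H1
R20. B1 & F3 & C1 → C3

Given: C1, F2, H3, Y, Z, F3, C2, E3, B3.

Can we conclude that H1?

Yes

P  (by R7: H3, B3, F3)
G  (by R10: C2, F3, Z)
G1  (by R11: G, Z)
B2  (by R12: P)
B1  (by R15: F2)
H  (by R18: G1, F3)
C3  (by R20: B1, F3, C1)
A3  (by R4: H)
L  (by R14: B2, C3)
F1  (by R3: L, Z)
H1  (by R8: F1, A3)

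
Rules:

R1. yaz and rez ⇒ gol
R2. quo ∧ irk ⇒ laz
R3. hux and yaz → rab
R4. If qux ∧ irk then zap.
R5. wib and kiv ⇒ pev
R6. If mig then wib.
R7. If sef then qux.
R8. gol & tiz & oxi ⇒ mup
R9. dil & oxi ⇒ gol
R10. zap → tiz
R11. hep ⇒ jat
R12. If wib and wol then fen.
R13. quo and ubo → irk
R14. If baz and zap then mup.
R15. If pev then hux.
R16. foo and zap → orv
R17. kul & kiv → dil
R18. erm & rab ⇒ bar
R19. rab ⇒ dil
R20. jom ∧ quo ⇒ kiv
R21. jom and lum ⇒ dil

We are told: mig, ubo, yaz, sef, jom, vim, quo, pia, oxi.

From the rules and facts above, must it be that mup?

wib  (by R6: mig)
qux  (by R7: sef)
irk  (by R13: quo, ubo)
kiv  (by R20: jom, quo)
zap  (by R4: qux, irk)
pev  (by R5: wib, kiv)
tiz  (by R10: zap)
hux  (by R15: pev)
rab  (by R3: hux, yaz)
dil  (by R19: rab)
gol  (by R9: dil, oxi)
mup  (by R8: gol, tiz, oxi)

Yes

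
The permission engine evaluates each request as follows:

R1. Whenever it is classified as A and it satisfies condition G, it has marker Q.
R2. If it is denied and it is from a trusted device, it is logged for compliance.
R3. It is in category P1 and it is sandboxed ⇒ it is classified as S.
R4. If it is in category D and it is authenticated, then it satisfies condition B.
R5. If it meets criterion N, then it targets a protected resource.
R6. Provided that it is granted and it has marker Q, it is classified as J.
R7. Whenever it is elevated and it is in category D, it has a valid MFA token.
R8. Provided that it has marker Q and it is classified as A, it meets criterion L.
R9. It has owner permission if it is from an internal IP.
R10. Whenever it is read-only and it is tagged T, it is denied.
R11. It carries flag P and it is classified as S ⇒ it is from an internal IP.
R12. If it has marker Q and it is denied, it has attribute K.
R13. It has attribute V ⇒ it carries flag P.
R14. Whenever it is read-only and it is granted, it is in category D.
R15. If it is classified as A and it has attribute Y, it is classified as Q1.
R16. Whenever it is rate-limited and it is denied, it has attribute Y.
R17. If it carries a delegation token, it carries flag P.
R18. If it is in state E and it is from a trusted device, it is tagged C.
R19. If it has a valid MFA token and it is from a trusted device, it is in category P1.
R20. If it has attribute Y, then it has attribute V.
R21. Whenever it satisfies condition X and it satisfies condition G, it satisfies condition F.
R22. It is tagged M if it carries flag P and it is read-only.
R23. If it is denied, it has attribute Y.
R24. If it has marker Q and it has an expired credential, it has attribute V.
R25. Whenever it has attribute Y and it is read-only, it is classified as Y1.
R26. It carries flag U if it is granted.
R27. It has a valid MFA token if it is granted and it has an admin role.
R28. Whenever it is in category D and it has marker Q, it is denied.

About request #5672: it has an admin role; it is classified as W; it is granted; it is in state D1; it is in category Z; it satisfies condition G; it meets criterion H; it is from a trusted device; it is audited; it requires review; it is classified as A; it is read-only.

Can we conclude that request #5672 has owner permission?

No

Forward chaining from the given facts derives: has marker Q, is classified as J, meets criterion L, is in category D, carries flag U, has a valid MFA token, is denied, is logged for compliance, has attribute K, is in category P1, has attribute Y, is classified as Y1, is classified as Q1, has attribute V, carries flag P, is tagged M.
The only rule concluding "it has owner permission" is R9, which needs "it is from an internal IP"; that is never established.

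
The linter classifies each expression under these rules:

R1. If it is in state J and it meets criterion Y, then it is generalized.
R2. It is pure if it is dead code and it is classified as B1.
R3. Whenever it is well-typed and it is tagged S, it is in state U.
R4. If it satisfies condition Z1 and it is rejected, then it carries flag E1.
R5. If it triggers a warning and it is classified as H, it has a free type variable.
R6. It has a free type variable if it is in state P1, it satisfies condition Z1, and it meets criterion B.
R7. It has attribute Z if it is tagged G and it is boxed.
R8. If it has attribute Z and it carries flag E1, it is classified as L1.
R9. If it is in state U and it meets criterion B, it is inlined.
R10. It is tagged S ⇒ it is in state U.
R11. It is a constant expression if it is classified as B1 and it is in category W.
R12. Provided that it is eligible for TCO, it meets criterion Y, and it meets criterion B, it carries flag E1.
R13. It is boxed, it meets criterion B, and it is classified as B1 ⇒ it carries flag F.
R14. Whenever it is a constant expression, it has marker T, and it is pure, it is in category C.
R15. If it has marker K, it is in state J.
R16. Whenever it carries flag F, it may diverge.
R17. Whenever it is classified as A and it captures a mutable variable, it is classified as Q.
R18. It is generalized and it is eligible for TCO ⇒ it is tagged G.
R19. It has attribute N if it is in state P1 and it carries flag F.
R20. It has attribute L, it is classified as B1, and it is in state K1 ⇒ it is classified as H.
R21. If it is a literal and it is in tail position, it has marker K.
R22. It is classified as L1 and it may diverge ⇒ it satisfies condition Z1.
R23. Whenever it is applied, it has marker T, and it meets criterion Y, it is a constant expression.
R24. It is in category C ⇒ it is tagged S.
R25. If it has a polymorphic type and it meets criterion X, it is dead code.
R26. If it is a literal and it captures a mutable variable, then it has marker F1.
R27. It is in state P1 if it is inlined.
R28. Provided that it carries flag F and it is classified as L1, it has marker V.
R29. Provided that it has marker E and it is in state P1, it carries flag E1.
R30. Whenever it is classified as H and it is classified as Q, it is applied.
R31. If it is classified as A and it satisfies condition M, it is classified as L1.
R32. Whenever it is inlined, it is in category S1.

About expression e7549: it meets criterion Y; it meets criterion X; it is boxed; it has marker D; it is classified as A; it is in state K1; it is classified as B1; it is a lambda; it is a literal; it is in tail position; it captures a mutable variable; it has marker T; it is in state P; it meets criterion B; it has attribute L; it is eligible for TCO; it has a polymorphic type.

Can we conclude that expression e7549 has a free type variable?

By R12 (it is eligible for TCO, it meets criterion Y, it meets criterion B): it carries flag E1.
By R13 (it is boxed, it meets criterion B, it is classified as B1): it carries flag F.
By R16 (it carries flag F): it may diverge.
By R17 (it is classified as A, it captures a mutable variable): it is classified as Q.
By R20 (it has attribute L, it is classified as B1, it is in state K1): it is classified as H.
By R21 (it is a literal, it is in tail position): it has marker K.
By R25 (it has a polymorphic type, it meets criterion X): it is dead code.
By R30 (it is classified as H, it is classified as Q): it is applied.
By R2 (it is dead code, it is classified as B1): it is pure.
By R15 (it has marker K): it is in state J.
By R23 (it is applied, it has marker T, it meets criterion Y): it is a constant expression.
By R1 (it is in state J, it meets criterion Y): it is generalized.
By R14 (it is a constant expression, it has marker T, it is pure): it is in category C.
By R18 (it is generalized, it is eligible for TCO): it is tagged G.
By R24 (it is in category C): it is tagged S.
By R7 (it is tagged G, it is boxed): it has attribute Z.
By R8 (it has attribute Z, it carries flag E1): it is classified as L1.
By R10 (it is tagged S): it is in state U.
By R22 (it is classified as L1, it may diverge): it satisfies condition Z1.
By R9 (it is in state U, it meets criterion B): it is inlined.
By R27 (it is inlined): it is in state P1.
By R6 (it is in state P1, it satisfies condition Z1, it meets criterion B): it has a free type variable.

Yes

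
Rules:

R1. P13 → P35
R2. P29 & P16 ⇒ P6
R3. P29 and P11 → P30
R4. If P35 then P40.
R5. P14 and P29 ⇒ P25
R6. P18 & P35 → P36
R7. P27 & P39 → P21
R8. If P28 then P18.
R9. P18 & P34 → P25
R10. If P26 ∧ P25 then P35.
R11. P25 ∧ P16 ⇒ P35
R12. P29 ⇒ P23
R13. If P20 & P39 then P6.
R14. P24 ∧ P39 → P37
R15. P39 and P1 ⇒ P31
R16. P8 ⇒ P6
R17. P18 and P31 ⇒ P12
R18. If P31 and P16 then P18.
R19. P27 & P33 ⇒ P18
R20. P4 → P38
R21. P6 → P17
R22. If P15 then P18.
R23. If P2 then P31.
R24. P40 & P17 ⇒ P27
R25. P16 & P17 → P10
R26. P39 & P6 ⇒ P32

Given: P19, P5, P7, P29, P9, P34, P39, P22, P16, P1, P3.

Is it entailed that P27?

Yes

P6  (by R2: P29, P16)
P31  (by R15: P39, P1)
P18  (by R18: P31, P16)
P17  (by R21: P6)
P25  (by R9: P18, P34)
P35  (by R11: P25, P16)
P40  (by R4: P35)
P27  (by R24: P40, P17)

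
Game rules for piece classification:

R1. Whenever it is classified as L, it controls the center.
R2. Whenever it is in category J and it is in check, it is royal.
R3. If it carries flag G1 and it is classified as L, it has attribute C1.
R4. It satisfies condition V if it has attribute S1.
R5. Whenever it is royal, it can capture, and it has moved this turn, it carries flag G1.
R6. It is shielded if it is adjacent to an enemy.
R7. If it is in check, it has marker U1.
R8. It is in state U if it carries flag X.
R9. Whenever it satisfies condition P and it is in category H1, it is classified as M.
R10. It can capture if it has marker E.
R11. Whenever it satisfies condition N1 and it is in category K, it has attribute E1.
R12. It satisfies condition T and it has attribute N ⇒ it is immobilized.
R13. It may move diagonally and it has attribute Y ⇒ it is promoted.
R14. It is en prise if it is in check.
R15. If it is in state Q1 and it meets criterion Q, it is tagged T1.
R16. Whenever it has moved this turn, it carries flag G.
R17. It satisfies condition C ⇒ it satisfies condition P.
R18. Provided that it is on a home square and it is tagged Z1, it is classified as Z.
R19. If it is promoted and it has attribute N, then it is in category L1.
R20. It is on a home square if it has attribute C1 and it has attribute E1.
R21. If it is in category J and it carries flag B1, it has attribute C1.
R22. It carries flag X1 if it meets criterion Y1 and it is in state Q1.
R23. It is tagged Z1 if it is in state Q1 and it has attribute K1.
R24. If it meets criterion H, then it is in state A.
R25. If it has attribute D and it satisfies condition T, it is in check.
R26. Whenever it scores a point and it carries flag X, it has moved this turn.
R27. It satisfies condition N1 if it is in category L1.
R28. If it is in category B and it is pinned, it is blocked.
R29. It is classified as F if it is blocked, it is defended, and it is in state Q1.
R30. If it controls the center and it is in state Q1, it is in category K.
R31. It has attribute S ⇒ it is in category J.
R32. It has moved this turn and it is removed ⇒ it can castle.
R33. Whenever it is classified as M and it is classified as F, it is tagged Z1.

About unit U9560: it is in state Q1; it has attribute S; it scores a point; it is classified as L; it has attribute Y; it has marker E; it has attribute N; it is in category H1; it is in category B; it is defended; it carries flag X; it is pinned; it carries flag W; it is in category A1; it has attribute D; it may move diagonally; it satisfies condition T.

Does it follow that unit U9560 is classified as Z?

Forward chaining from the given facts derives: controls the center, is in state U, can capture, is immobilized, is promoted, is in category L1, is in check, has moved this turn, satisfies condition N1, is blocked, is classified as F, is in category K, is in category J, is royal, carries flag G1, has marker U1, has attribute E1, is en prise, carries flag G, has attribute C1, is on a home square.
The only rule concluding "it is classified as Z" is R18, which needs "it is tagged Z1"; that is never established.

No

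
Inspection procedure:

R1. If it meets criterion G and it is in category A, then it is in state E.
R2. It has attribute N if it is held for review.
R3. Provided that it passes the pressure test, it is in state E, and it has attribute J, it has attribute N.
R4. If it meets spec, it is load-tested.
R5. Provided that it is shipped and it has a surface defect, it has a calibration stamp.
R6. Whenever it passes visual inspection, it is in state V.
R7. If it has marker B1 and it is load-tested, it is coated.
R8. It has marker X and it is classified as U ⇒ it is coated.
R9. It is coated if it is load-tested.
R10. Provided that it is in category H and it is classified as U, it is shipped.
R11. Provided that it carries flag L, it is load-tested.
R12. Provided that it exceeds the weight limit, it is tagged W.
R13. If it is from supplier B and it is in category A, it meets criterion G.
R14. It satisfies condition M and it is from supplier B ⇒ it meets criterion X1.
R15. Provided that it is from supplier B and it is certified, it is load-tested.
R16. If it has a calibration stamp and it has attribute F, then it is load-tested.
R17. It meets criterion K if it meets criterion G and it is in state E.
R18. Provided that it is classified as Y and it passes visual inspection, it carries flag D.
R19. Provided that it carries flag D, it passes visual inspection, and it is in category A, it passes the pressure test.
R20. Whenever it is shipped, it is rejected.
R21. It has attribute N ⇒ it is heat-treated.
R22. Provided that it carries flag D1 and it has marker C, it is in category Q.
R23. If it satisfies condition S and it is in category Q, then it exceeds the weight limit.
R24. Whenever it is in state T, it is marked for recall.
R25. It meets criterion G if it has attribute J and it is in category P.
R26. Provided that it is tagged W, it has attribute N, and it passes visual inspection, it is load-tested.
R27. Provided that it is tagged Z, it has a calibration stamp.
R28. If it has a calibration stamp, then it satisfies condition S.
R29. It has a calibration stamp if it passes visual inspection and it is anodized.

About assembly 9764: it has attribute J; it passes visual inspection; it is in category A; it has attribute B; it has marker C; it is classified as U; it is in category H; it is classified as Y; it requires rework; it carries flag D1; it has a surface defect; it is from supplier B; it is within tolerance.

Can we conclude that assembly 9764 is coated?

By R10 (it is in category H, it is classified as U): it is shipped.
By R13 (it is from supplier B, it is in category A): it meets criterion G.
By R18 (it is classified as Y, it passes visual inspection): it carries flag D.
By R19 (it carries flag D, it passes visual inspection, it is in category A): it passes the pressure test.
By R22 (it carries flag D1, it has marker C): it is in category Q.
By R1 (it meets criterion G, it is in category A): it is in state E.
By R3 (it passes the pressure test, it is in state E, it has attribute J): it has attribute N.
By R5 (it is shipped, it has a surface defect): it has a calibration stamp.
By R28 (it has a calibration stamp): it satisfies condition S.
By R23 (it satisfies condition S, it is in category Q): it exceeds the weight limit.
By R12 (it exceeds the weight limit): it is tagged W.
By R26 (it is tagged W, it has attribute N, it passes visual inspection): it is load-tested.
By R9 (it is load-tested): it is coated.

Yes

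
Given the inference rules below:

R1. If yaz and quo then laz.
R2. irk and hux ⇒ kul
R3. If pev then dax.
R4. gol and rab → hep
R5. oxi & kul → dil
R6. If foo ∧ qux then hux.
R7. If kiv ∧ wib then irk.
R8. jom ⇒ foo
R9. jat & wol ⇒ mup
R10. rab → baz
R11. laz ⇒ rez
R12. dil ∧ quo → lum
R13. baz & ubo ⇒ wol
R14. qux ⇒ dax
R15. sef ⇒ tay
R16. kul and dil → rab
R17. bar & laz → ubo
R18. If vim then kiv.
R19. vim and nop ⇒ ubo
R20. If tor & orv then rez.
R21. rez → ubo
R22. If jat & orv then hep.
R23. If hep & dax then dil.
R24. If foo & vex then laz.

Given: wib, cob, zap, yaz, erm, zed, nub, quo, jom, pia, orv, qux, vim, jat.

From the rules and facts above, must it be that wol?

Yes

laz  (by R1: yaz, quo)
foo  (by R8: jom)
rez  (by R11: laz)
dax  (by R14: qux)
kiv  (by R18: vim)
ubo  (by R21: rez)
hep  (by R22: jat, orv)
dil  (by R23: hep, dax)
hux  (by R6: foo, qux)
irk  (by R7: kiv, wib)
kul  (by R2: irk, hux)
rab  (by R16: kul, dil)
baz  (by R10: rab)
wol  (by R13: baz, ubo)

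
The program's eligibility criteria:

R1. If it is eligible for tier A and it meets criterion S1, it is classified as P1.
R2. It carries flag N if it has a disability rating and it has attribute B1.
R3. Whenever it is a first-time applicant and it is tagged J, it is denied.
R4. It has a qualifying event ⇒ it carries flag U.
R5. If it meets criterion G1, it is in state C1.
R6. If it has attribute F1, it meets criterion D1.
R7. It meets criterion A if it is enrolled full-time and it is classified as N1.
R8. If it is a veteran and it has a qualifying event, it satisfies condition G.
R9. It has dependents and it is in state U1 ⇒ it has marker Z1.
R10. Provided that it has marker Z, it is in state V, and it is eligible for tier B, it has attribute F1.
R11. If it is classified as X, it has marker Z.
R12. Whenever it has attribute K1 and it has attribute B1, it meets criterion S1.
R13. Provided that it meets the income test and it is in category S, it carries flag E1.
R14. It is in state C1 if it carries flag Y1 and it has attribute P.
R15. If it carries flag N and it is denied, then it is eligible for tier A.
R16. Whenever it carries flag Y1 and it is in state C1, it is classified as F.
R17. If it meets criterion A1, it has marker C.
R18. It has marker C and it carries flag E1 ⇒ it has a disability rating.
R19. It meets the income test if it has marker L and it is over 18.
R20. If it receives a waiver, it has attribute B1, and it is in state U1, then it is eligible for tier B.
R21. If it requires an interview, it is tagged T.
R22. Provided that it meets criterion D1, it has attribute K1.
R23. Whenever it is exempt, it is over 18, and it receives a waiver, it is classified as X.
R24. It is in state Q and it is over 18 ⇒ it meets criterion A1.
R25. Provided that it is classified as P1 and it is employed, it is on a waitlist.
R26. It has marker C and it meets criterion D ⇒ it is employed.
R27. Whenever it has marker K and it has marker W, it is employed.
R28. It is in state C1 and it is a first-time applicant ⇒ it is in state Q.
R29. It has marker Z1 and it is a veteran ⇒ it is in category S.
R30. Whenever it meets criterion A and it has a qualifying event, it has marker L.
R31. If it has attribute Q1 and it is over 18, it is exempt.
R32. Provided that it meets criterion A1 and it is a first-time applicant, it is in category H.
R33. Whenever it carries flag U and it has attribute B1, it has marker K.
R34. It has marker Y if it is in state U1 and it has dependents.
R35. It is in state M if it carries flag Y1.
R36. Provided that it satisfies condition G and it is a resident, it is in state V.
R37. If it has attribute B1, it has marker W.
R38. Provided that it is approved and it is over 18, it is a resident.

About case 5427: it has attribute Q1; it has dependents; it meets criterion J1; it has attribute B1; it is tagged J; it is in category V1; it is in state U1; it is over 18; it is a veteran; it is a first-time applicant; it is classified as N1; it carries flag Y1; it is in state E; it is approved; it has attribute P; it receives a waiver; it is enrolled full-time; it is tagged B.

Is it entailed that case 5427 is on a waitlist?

Forward chaining from the given facts derives: is denied, meets criterion A, has marker Z1, is in state C1, is classified as F, is eligible for tier B, is in state Q, is in category S, is exempt, has marker Y, is in state M, has marker W, is a resident, is classified as X, meets criterion A1, is in category H, has marker Z, has marker C.
The only rule concluding "it is on a waitlist" is R25, which needs "it is classified as P1"; that is never established.

No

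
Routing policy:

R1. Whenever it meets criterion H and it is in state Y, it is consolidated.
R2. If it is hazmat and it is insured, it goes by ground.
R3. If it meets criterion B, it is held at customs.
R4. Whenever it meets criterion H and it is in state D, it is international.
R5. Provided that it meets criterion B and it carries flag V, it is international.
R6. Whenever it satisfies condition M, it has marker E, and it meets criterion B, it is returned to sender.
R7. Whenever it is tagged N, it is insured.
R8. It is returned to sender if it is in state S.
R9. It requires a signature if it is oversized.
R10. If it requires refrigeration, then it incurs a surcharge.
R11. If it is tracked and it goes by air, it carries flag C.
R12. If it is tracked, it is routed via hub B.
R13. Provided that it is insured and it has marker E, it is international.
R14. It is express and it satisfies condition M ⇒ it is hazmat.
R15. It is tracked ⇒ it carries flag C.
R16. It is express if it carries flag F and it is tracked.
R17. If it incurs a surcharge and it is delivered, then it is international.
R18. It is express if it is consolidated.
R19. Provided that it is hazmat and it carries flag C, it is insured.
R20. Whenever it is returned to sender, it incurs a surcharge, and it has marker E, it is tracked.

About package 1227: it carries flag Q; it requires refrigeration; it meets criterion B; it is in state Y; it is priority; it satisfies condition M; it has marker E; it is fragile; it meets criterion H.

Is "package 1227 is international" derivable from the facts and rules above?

Yes

By R1 (it meets criterion H, it is in state Y): it is consolidated.
By R6 (it satisfies condition M, it has marker E, it meets criterion B): it is returned to sender.
By R10 (it requires refrigeration): it incurs a surcharge.
By R18 (it is consolidated): it is express.
By R20 (it is returned to sender, it incurs a surcharge, it has marker E): it is tracked.
By R14 (it is express, it satisfies condition M): it is hazmat.
By R15 (it is tracked): it carries flag C.
By R19 (it is hazmat, it carries flag C): it is insured.
By R13 (it is insured, it has marker E): it is international.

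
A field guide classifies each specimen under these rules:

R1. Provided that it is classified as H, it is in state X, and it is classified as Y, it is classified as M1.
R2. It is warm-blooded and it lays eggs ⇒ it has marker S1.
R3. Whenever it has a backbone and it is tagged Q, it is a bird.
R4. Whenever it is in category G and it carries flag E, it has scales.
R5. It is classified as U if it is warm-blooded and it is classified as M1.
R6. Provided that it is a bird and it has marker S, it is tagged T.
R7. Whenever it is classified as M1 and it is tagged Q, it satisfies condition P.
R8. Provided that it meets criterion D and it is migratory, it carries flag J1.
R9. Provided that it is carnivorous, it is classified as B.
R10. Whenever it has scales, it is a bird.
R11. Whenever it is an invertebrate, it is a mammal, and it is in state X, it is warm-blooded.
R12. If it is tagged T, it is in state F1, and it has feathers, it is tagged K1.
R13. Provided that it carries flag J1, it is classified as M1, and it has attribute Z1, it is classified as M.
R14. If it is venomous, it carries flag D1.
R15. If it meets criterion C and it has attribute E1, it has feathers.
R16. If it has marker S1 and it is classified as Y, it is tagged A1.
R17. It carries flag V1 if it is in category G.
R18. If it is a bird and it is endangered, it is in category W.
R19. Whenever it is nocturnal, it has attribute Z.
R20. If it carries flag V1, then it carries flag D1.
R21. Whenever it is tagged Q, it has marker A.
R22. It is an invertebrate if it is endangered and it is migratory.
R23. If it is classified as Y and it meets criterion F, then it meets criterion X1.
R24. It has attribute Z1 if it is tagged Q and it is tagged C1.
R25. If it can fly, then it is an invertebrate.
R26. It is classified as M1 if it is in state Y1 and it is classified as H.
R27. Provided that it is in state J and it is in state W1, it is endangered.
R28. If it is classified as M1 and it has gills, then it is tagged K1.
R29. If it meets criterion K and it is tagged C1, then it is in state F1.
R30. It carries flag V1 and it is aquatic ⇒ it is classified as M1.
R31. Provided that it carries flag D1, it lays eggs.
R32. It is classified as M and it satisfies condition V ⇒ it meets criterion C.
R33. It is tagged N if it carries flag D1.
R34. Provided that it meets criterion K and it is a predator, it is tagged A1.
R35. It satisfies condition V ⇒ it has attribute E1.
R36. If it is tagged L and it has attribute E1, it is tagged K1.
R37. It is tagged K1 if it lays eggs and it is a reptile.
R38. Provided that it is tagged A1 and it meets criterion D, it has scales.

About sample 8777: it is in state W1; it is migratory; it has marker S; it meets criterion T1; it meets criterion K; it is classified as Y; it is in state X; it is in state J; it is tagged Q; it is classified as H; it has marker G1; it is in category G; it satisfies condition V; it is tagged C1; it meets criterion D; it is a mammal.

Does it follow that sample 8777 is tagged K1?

Yes

By R1 (it is classified as H, it is in state X, it is classified as Y): it is classified as M1.
By R8 (it meets criterion D, it is migratory): it carries flag J1.
By R17 (it is in category G): it carries flag V1.
By R20 (it carries flag V1): it carries flag D1.
By R24 (it is tagged Q, it is tagged C1): it has attribute Z1.
By R27 (it is in state J, it is in state W1): it is endangered.
By R29 (it meets criterion K, it is tagged C1): it is in state F1.
By R31 (it carries flag D1): it lays eggs.
By R35 (it satisfies condition V): it has attribute E1.
By R13 (it carries flag J1, it is classified as M1, it has attribute Z1): it is classified as M.
By R22 (it is endangered, it is migratory): it is an invertebrate.
By R32 (it is classified as M, it satisfies condition V): it meets criterion C.
By R11 (it is an invertebrate, it is a mammal, it is in state X): it is warm-blooded.
By R15 (it meets criterion C, it has attribute E1): it has feathers.
By R2 (it is warm-blooded, it lays eggs): it has marker S1.
By R16 (it has marker S1, it is classified as Y): it is tagged A1.
By R38 (it is tagged A1, it meets criterion D): it has scales.
By R10 (it has scales): it is a bird.
By R6 (it is a bird, it has marker S): it is tagged T.
By R12 (it is tagged T, it is in state F1, it has feathers): it is tagged K1.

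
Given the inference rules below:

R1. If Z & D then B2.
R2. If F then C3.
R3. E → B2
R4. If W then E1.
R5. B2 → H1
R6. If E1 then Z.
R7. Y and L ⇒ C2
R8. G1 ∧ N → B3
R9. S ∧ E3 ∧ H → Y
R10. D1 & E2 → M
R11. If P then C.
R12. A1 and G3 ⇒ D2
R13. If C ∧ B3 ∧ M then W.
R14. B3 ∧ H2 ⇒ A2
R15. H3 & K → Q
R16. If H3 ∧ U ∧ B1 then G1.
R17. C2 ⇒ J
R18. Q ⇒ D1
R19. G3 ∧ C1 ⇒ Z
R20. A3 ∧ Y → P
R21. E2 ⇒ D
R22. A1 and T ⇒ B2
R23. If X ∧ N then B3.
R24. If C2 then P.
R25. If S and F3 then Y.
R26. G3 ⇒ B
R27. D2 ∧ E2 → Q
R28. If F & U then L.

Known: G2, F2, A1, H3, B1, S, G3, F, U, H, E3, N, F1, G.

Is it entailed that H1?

Forward chaining from the given facts derives: C3, Y, D2, G1, B, L, C2, B3, J, P, C.
The only rule concluding H1 is R5, which needs B2; that is never established.

No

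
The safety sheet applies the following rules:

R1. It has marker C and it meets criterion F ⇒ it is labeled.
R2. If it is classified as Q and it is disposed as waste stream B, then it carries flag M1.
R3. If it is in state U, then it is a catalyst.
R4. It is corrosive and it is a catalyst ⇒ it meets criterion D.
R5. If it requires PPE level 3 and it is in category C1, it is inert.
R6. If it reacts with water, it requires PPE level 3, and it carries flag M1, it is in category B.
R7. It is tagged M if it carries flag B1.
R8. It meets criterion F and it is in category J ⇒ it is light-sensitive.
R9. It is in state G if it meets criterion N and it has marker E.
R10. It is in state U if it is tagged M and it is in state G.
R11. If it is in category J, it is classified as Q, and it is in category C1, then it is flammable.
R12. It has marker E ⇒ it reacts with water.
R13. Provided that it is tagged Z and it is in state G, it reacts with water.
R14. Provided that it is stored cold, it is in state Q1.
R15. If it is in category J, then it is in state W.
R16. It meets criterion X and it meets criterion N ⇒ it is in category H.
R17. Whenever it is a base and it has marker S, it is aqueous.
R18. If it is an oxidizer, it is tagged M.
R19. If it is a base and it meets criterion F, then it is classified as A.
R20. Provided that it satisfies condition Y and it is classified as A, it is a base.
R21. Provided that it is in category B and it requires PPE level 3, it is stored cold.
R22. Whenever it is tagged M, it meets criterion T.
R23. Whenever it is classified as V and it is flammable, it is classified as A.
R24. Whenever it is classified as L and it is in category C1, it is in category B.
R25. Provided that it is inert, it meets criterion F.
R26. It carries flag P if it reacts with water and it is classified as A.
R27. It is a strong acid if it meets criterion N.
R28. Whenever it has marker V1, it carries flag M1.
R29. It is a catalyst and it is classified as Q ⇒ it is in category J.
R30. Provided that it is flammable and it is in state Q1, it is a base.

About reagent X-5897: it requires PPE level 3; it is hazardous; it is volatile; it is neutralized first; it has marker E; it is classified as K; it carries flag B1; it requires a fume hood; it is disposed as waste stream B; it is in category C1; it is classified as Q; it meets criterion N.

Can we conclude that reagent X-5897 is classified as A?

By R2 (it is classified as Q, it is disposed as waste stream B): it carries flag M1.
By R5 (it requires PPE level 3, it is in category C1): it is inert.
By R7 (it carries flag B1): it is tagged M.
By R9 (it meets criterion N, it has marker E): it is in state G.
By R10 (it is tagged M, it is in state G): it is in state U.
By R12 (it has marker E): it reacts with water.
By R25 (it is inert): it meets criterion F.
By R3 (it is in state U): it is a catalyst.
By R6 (it reacts with water, it requires PPE level 3, it carries flag M1): it is in category B.
By R21 (it is in category B, it requires PPE level 3): it is stored cold.
By R29 (it is a catalyst, it is classified as Q): it is in category J.
By R11 (it is in category J, it is classified as Q, it is in category C1): it is flammable.
By R14 (it is stored cold): it is in state Q1.
By R30 (it is flammable, it is in state Q1): it is a base.
By R19 (it is a base, it meets criterion F): it is classified as A.

Yes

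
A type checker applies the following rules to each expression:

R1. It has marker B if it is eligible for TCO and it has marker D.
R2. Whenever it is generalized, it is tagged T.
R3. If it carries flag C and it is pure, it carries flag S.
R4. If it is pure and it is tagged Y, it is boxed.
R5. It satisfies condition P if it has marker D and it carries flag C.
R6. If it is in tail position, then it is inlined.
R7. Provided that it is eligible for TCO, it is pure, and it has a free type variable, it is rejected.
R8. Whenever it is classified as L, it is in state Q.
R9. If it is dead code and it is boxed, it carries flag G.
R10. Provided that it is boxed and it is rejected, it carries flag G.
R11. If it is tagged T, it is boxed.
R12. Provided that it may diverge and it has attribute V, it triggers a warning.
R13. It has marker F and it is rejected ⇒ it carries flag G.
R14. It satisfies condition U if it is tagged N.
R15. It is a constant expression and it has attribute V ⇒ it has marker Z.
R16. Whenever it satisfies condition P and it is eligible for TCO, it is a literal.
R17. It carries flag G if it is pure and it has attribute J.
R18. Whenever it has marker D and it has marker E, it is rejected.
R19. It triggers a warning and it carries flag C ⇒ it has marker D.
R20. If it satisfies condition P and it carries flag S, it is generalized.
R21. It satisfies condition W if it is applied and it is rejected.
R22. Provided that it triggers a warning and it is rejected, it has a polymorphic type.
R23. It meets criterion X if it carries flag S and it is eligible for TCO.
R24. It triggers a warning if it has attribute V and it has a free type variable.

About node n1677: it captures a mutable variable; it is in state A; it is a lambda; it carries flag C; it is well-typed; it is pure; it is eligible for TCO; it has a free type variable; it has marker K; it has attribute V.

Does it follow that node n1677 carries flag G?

By R3 (it carries flag C, it is pure): it carries flag S.
By R7 (it is eligible for TCO, it is pure, it has a free type variable): it is rejected.
By R24 (it has attribute V, it has a free type variable): it triggers a warning.
By R19 (it triggers a warning, it carries flag C): it has marker D.
By R5 (it has marker D, it carries flag C): it satisfies condition P.
By R20 (it satisfies condition P, it carries flag S): it is generalized.
By R2 (it is generalized): it is tagged T.
By R11 (it is tagged T): it is boxed.
By R10 (it is boxed, it is rejected): it carries flag G.

Yes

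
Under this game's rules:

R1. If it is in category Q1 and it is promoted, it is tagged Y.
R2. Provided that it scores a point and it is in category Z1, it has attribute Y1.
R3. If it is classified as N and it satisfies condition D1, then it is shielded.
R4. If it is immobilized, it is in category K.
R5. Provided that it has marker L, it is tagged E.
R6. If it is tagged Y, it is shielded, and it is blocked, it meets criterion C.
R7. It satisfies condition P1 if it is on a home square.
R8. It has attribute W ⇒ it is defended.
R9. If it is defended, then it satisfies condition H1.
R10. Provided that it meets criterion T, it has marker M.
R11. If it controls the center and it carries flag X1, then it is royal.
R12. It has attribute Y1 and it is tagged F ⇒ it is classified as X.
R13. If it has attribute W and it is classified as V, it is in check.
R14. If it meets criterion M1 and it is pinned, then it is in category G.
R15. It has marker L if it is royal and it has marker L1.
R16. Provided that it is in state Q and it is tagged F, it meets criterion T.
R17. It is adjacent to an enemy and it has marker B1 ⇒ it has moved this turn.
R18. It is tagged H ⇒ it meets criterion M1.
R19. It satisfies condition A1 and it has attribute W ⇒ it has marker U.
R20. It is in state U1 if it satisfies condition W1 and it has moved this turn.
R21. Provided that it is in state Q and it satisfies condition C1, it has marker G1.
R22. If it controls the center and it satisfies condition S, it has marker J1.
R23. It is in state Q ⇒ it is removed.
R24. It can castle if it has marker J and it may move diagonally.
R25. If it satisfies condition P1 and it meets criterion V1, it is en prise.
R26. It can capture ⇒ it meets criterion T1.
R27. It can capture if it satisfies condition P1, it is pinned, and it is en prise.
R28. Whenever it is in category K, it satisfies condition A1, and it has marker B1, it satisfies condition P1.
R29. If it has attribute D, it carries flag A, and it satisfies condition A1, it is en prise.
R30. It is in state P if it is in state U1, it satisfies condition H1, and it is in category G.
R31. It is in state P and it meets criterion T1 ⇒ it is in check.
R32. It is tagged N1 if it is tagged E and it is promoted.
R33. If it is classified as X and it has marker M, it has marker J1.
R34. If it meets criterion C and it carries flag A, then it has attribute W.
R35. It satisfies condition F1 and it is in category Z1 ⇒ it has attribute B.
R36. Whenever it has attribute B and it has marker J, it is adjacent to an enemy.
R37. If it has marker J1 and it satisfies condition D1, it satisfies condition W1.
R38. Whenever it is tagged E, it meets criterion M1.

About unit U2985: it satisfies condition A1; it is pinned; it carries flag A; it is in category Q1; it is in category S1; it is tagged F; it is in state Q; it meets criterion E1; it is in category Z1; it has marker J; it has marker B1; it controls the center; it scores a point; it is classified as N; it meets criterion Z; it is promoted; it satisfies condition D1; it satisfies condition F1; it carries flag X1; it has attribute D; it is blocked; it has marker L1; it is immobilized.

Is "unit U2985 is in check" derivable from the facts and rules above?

By R1 (it is in category Q1, it is promoted): it is tagged Y.
By R2 (it scores a point, it is in category Z1): it has attribute Y1.
By R3 (it is classified as N, it satisfies condition D1): it is shielded.
By R4 (it is immobilized): it is in category K.
By R6 (it is tagged Y, it is shielded, it is blocked): it meets criterion C.
By R11 (it controls the center, it carries flag X1): it is royal.
By R12 (it has attribute Y1, it is tagged F): it is classified as X.
By R15 (it is royal, it has marker L1): it has marker L.
By R16 (it is in state Q, it is tagged F): it meets criterion T.
By R28 (it is in category K, it satisfies condition A1, it has marker B1): it satisfies condition P1.
By R29 (it has attribute D, it carries flag A, it satisfies condition A1): it is en prise.
By R34 (it meets criterion C, it carries flag A): it has attribute W.
By R35 (it satisfies condition F1, it is in category Z1): it has attribute B.
By R36 (it has attribute B, it has marker J): it is adjacent to an enemy.
By R5 (it has marker L): it is tagged E.
By R8 (it has attribute W): it is defended.
By R9 (it is defended): it satisfies condition H1.
By R10 (it meets criterion T): it has marker M.
By R17 (it is adjacent to an enemy, it has marker B1): it has moved this turn.
By R27 (it satisfies condition P1, it is pinned, it is en prise): it can capture.
By R33 (it is classified as X, it has marker M): it has marker J1.
By R37 (it has marker J1, it satisfies condition D1): it satisfies condition W1.
By R38 (it is tagged E): it meets criterion M1.
By R14 (it meets criterion M1, it is pinned): it is in category G.
By R20 (it satisfies condition W1, it has moved this turn): it is in state U1.
By R26 (it can capture): it meets criterion T1.
By R30 (it is in state U1, it satisfies condition H1, it is in category G): it is in state P.
By R31 (it is in state P, it meets criterion T1): it is in check.

Yes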